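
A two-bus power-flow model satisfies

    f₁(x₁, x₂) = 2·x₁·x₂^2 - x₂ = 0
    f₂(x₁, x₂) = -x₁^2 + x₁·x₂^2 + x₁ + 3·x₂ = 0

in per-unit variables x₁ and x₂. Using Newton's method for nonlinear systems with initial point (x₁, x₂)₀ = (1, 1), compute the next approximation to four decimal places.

(1.7000, 0.2000)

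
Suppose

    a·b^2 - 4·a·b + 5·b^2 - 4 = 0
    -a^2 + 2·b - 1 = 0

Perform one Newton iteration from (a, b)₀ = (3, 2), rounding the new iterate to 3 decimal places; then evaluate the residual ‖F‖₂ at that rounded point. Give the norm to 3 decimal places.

1.811

At (3, 2): F = (4.000, -6.000).
Jacobian J = [[b^2 - 4·b, 2·a·b - 4·a + 10·b], [-2·a, 2]].
At the point, J = [[-4.000, 20.000], [-6.000, 2.000]] (det J = 112.000).
Solving J·Δ = −F gives Δ = (-1.143, -0.429).
Then the next iterate is (a, b)₁ = (1.857, 1.571).
Re-evaluating at (1.857, 1.571): F = (1.25397, -1.30645), so ‖F‖₂ = 1.811.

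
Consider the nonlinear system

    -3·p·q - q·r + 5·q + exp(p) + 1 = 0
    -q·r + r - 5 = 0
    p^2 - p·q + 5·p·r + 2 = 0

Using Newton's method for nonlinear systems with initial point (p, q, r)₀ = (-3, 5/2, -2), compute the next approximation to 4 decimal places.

At (-3, 5/2, -2): F = (41.049787, -2.0000, 48.5000).
Jacobian J = [[-3·q + exp(p), -3·p - r + 5, -q], [0, -r, -q + 1], [2·p - q + 5·r, -p, 5·p]].
At the point, J = [[-7.450213, 16.0000, -2.5000], [0.0000, 2.0000, -1.5000], [-18.5000, 3.0000, -15.0000]] (det J = 541.480430).
Solving J·Δ = −F gives Δ = (4.4937, -0.8608, -2.4811).
Then the next iterate is (p, q, r)₁ = (1.4937, 1.6392, -4.4811).

(1.4937, 1.6392, -4.4811)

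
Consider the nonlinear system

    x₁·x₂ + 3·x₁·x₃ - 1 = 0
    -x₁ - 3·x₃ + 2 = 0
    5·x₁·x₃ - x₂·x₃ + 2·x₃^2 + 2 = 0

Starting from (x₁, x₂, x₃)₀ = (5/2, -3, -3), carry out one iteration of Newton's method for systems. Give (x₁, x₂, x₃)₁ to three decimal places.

(6.459, 23.865, -1.486)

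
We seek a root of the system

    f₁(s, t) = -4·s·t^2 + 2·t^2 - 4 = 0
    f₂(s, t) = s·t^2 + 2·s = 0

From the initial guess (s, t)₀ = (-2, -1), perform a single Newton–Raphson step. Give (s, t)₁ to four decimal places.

At (-2, -1): F = (6.0000, -6.0000).
Jacobian J = [[-4·t^2, -8·s·t + 4·t], [t^2 + 2, 2·s·t]].
At the point, J = [[-4.0000, -20.0000], [3.0000, 4.0000]] (det J = 44.0000).
Solving J·Δ = −F gives Δ = (2.1818, -0.1364).
Then the next iterate is (s, t)₁ = (0.1818, -1.1364).

(0.1818, -1.1364)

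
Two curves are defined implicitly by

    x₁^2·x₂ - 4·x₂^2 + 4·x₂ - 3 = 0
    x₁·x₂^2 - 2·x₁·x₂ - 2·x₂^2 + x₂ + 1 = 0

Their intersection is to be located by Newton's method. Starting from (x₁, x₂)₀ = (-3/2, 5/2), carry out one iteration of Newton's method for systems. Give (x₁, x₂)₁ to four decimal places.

At (-3/2, 5/2): F = (-12.3750, -10.8750).
Jacobian J = [[2·x₁·x₂, x₁^2 - 8·x₂ + 4], [x₂^2 - 2·x₂, 2·x₁·x₂ - 2·x₁ - 4·x₂ + 1]].
At the point, J = [[-7.5000, -13.7500], [1.2500, -13.5000]] (det J = 118.4375).
Solving J·Δ = −F gives Δ = (-0.1480, -0.8193).
Then the next iterate is (x₁, x₂)₁ = (-1.6480, 1.6807).

(-1.6480, 1.6807)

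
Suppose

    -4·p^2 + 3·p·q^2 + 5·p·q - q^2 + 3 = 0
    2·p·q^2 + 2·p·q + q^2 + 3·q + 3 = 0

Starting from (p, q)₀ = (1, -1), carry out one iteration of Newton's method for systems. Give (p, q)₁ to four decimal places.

(0.7000, 0.0000)

At (1, -1): F = (-4.0000, 1.0000).
Jacobian J = [[-8·p + 3·q^2 + 5·q, 6·p·q + 5·p - 2·q], [2·q^2 + 2·q, 4·p·q + 2·p + 2·q + 3]].
At the point, J = [[-10.0000, 1.0000], [0.0000, -1.0000]] (det J = 10.0000).
Solving J·Δ = −F gives Δ = (-0.3000, 1.0000).
Then the next iterate is (p, q)₁ = (0.7000, 0.0000).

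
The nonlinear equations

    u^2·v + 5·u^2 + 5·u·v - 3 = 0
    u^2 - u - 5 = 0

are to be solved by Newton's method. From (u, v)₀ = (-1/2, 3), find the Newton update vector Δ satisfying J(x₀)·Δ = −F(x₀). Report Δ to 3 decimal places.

(-2.125, -10.389)

At (-1/2, 3): F = (-8.500, -4.250).
Jacobian J = [[2·u·v + 10·u + 5·v, u^2 + 5·u], [2·u - 1, 0]].
At the point, J = [[7.000, -2.250], [-2.000, 0.000]] (det J = -4.500).
Solving J·Δ = −F gives Δ = (-2.125, -10.389).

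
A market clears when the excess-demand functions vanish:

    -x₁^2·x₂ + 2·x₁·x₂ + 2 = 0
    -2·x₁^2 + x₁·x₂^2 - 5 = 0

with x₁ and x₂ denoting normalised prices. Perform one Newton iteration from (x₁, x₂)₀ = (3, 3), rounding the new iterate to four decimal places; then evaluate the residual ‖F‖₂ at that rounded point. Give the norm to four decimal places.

1.4661

At (3, 3): F = (-7.0000, 4.0000).
Jacobian J = [[-2·x₁·x₂ + 2·x₂, -x₁^2 + 2·x₁], [-4·x₁ + x₂^2, 2·x₁·x₂]].
At the point, J = [[-12.0000, -3.0000], [-3.0000, 18.0000]] (det J = -225.0000).
Solving J·Δ = −F gives Δ = (-0.5067, -0.3067).
Then the next iterate is (x₁, x₂)₁ = (2.4933, 2.6933).
Re-evaluating at (2.4933, 2.6933): F = (-1.312611, 0.652972), so ‖F‖₂ = 1.4661.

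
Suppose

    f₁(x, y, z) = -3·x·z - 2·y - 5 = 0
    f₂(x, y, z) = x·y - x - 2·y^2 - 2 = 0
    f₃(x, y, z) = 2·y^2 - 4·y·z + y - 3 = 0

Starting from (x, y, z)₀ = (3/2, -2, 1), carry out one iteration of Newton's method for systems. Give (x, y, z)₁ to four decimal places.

At (3/2, -2, 1): F = (-5.5000, -14.5000, 11.0000).
Jacobian J = [[-3·z, -2, -3·x], [y - 1, x - 4·y, 0], [0, 4·y - 4·z + 1, -4·y]].
At the point, J = [[-3.0000, -2.0000, -4.5000], [-3.0000, 9.5000, 0.0000], [0.0000, -11.0000, 8.0000]] (det J = -424.5000).
Solving J·Δ = −F gives Δ = (-2.1143, 0.8587, -0.1943).
Then the next iterate is (x, y, z)₁ = (-0.6143, -1.1413, 0.8057).

(-0.6143, -1.1413, 0.8057)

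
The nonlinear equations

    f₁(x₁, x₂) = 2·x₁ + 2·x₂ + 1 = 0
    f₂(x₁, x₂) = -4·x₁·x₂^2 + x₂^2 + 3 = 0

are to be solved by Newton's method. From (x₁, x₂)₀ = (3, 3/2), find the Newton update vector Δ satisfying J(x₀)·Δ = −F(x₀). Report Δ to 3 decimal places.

At (3, 3/2): F = (10.000, -21.750).
Jacobian J = [[2, 2], [-4·x₂^2, -8·x₁·x₂ + 2·x₂]].
At the point, J = [[2.000, 2.000], [-9.000, -33.000]] (det J = -48.000).
Solving J·Δ = −F gives Δ = (-5.969, 0.969).

(-5.969, 0.969)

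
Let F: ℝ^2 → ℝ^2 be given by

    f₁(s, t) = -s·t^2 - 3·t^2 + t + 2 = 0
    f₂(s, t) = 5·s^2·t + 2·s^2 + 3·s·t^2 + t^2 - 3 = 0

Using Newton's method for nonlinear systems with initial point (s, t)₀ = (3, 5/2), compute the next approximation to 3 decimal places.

(2.040, 1.569)

At (3, 5/2): F = (-33.000, 190.000).
Jacobian J = [[-t^2, -2·s·t - 6·t + 1], [10·s·t + 4·s + 3·t^2, 5·s^2 + 6·s·t + 2·t]].
At the point, J = [[-6.250, -29.000], [105.750, 95.000]] (det J = 2473.000).
Solving J·Δ = −F gives Δ = (-0.960, -0.931).
Then the next iterate is (s, t)₁ = (2.040, 1.569).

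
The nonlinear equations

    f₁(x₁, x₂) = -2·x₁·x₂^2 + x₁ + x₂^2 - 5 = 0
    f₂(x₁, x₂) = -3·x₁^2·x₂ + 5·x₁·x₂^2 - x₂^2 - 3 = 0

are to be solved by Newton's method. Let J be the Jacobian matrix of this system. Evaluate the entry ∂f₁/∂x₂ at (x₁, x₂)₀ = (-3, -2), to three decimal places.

-28.000

∂f₁/∂x₂ = -4·x₁·x₂ + 2·x₂.
At (-3, -2) this is -28.000.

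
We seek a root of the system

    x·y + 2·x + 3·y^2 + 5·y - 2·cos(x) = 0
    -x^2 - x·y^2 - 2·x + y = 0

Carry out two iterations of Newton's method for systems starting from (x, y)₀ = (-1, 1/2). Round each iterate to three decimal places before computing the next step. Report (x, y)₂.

(1.028, -0.307)

At (-1, 1/2): F = (-0.33060, 1.750).
Jacobian J = [[y + 2·sin(x) + 2, x + 6·y + 5], [-2·x - y^2 - 2, -2·x·y + 1]].
At the point, J = [[0.81706, 7.000], [-0.250, 2.000]] (det J = 3.38412).
Solving J·Δ = −F gives Δ = (3.815, -0.398).
Then the next iterate is (x, y)₁ = (2.815, 0.102).
Round to (2.815, 0.102) and repeat: F = (8.35262, -13.48151), J = [[2.74364, 8.427], [-7.64040, 0.42574]].
Δ = (-1.787, -0.409), so (x, y)₂ = (1.028, -0.307).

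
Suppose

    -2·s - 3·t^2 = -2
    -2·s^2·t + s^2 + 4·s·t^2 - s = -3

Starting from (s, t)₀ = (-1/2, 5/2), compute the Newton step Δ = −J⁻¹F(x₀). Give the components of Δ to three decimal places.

At (-1/2, 5/2): F = (-15.750, -10.000).
Jacobian J = [[-2, -6·t], [-4·s·t + 2·s + 4·t^2 - 1, -2·s^2 + 8·s·t]].
At the point, J = [[-2.000, -15.000], [28.000, -10.500]] (det J = 441.000).
Solving J·Δ = −F gives Δ = (-0.035, -1.045).

(-0.035, -1.045)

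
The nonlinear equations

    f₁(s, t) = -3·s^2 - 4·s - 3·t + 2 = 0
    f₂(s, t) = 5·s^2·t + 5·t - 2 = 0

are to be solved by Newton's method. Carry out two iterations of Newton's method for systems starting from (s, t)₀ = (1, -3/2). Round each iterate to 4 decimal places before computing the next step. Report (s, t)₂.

At (1, -3/2): F = (-0.5000, -17.0000).
Jacobian J = [[-6·s - 4, -3], [10·s·t, 5·s^2 + 5]].
At the point, J = [[-10.0000, -3.0000], [-15.0000, 10.0000]] (det J = -145.0000).
Solving J·Δ = −F gives Δ = (-0.3862, 1.1207).
Then the next iterate is (s, t)₁ = (0.6138, -0.3793).
Round to (0.6138, -0.3793) and repeat: F = (-0.447551, -4.611007), J = [[-7.6828, -3.0000], [-2.328143, 6.883752]].
Δ = (-0.2825, 0.5743), so (s, t)₂ = (0.3313, 0.1950).

(0.3313, 0.1950)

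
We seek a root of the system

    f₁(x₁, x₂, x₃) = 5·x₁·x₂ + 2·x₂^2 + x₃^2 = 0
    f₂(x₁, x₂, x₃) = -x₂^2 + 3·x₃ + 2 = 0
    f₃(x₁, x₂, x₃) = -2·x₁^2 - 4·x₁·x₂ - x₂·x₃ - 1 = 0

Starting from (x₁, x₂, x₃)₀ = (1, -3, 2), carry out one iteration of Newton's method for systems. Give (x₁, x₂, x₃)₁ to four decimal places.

(0.5333, -1.9778, 0.2889)

At (1, -3, 2): F = (7.0000, -1.0000, 15.0000).
Jacobian J = [[5·x₂, 5·x₁ + 4·x₂, 2·x₃], [0, -2·x₂, 3], [-4·x₁ - 4·x₂, -4·x₁ - x₃, -x₂]].
At the point, J = [[-15.0000, -7.0000, 4.0000], [0.0000, 6.0000, 3.0000], [8.0000, -6.0000, 3.0000]] (det J = -900.0000).
Solving J·Δ = −F gives Δ = (-0.4667, 1.0222, -1.7111).
Then the next iterate is (x₁, x₂, x₃)₁ = (0.5333, -1.9778, 0.2889).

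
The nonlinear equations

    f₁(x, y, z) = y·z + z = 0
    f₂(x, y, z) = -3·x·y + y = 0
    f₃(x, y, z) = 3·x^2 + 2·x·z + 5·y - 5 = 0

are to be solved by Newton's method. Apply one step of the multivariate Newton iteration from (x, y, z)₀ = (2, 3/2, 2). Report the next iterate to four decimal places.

(1.1794, 0.7385, 0.6092)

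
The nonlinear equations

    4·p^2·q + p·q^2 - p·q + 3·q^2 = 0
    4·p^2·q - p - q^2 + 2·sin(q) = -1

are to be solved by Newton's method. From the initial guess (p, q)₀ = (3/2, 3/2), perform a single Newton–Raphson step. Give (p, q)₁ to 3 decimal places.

(0.936, 0.986)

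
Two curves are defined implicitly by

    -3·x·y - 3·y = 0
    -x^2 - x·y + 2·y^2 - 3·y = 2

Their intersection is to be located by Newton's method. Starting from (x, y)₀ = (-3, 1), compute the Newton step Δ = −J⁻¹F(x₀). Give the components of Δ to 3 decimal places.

(1.857, -0.071)

At (-3, 1): F = (6.000, -9.000).
Jacobian J = [[-3·y, -3·x - 3], [-2·x - y, -x + 4·y - 3]].
At the point, J = [[-3.000, 6.000], [5.000, 4.000]] (det J = -42.000).
Solving J·Δ = −F gives Δ = (1.857, -0.071).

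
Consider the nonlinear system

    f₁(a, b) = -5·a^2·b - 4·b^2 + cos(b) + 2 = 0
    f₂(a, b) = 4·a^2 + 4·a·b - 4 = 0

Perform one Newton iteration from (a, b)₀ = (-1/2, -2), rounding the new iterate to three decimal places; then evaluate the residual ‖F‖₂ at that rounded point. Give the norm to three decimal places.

At (-1/2, -2): F = (-11.91615, 1.000).
Jacobian J = [[-10·a·b, -5·a^2 - 8·b - sin(b)], [8·a + 4·b, 4·a]].
At the point, J = [[-10.000, 15.65930], [-12.000, -2.000]] (det J = 207.91157).
Solving J·Δ = −F gives Δ = (-0.039, 0.736).
Then the next iterate is (a, b)₁ = (-0.539, -1.264).
Re-evaluating at (-0.539, -1.264): F = (-2.25269, -0.11273), so ‖F‖₂ = 2.256.

2.256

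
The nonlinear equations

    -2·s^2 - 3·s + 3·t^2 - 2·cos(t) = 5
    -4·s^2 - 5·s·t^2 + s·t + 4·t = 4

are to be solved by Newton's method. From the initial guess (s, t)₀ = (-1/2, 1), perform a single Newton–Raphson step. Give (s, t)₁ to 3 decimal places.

(-3.484, 0.882)

At (-1/2, 1): F = (-2.08060, 1.000).
Jacobian J = [[-4·s - 3, 6·t + 2·sin(t)], [-8·s - 5·t^2 + t, -10·s·t + s + 4]].
At the point, J = [[-1.000, 7.68294], [0.000, 8.500]] (det J = -8.500).
Solving J·Δ = −F gives Δ = (-2.984, -0.118).
Then the next iterate is (s, t)₁ = (-3.484, 0.882).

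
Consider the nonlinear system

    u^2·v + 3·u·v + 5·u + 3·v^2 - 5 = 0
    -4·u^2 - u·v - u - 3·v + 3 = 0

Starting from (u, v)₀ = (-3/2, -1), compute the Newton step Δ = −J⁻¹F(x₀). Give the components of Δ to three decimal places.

(0.152, -0.787)

At (-3/2, -1): F = (-7.250, -3.000).
Jacobian J = [[2·u·v + 3·v + 5, u^2 + 3·u + 6·v], [-8·u - v - 1, -u - 3]].
At the point, J = [[5.000, -8.250], [12.000, -1.500]] (det J = 91.500).
Solving J·Δ = −F gives Δ = (0.152, -0.787).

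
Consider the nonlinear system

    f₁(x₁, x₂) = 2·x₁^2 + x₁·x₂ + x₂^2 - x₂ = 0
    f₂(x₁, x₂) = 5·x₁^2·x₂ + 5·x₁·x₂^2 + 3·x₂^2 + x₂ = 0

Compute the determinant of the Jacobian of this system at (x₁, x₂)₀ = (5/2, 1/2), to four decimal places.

467.0000

J = [[4·x₁ + x₂, x₁ + 2·x₂ - 1], [10·x₁·x₂ + 5·x₂^2, 5·x₁^2 + 10·x₁·x₂ + 6·x₂ + 1]].
At the point, J = [[10.5000, 2.5000], [13.7500, 47.7500]].
det J = 467.0000.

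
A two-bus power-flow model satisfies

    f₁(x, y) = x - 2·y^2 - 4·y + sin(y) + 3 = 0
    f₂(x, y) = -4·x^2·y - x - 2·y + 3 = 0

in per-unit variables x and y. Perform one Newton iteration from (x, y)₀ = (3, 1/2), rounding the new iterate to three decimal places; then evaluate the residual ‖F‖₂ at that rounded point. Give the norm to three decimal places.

At (3, 1/2): F = (3.97943, -19.000).
Jacobian J = [[1, -4·y + cos(y) - 4], [-8·x·y - 1, -4·x^2 - 2]].
At the point, J = [[1.000, -5.12242], [-13.000, -38.000]] (det J = -104.59143).
Solving J·Δ = −F gives Δ = (-2.376, 0.313).
Then the next iterate is (x, y)₁ = (0.624, 0.813).
Re-evaluating at (0.624, 0.813): F = (-0.22359, -0.51625), so ‖F‖₂ = 0.563.

0.563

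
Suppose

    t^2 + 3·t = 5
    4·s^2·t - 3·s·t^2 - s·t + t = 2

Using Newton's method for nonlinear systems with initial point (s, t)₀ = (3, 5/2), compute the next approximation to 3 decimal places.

At (3, 5/2): F = (8.750, 26.750).
Jacobian J = [[0, 2·t + 3], [8·s·t - 3·t^2 - t, 4·s^2 - 6·s·t - s + 1]].
At the point, J = [[0.000, 8.000], [38.750, -11.000]] (det J = -310.000).
Solving J·Δ = −F gives Δ = (-1.001, -1.094).
Then the next iterate is (s, t)₁ = (1.999, 1.406).

(1.999, 1.406)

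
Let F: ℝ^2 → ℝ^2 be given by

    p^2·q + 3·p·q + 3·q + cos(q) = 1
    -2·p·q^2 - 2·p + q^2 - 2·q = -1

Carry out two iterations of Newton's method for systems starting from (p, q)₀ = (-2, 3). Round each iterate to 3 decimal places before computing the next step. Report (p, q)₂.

At (-2, 3): F = (1.01001, 44.000).
Jacobian J = [[2·p·q + 3·q, p^2 + 3·p - sin(q) + 3], [-2·q^2 - 2, -4·p·q + 2·q - 2]].
At the point, J = [[-3.000, 0.85888], [-20.000, 28.000]] (det J = -66.82240).
Solving J·Δ = −F gives Δ = (-0.142, -1.673).
Then the next iterate is (p, q)₁ = (-2.142, 1.327).
Round to (-2.142, 1.327) and repeat: F = (0.78358, 11.93475), J = [[-1.70387, 0.19174], [-5.52186, 12.02374]].
Δ = (0.367, -0.824), so (p, q)₂ = (-1.775, 0.503).

(-1.775, 0.503)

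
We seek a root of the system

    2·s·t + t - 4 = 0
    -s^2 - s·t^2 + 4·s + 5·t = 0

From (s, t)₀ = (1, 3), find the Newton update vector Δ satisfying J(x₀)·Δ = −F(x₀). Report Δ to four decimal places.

(2.1333, -5.9333)

At (1, 3): F = (5.0000, 9.0000).
Jacobian J = [[2·t, 2·s + 1], [-2·s - t^2 + 4, -2·s·t + 5]].
At the point, J = [[6.0000, 3.0000], [-7.0000, -1.0000]] (det J = 15.0000).
Solving J·Δ = −F gives Δ = (2.1333, -5.9333).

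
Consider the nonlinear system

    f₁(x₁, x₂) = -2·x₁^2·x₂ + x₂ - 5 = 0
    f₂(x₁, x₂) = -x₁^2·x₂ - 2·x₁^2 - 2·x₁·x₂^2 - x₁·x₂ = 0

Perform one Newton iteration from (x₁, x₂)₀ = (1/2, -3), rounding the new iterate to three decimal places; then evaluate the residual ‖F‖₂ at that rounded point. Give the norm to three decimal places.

At (1/2, -3): F = (-6.500, -7.250).
Jacobian J = [[-4·x₁·x₂, -2·x₁^2 + 1], [-2·x₁·x₂ - 4·x₁ - 2·x₂^2 - x₂, -x₁^2 - 4·x₁·x₂ - x₁]].
At the point, J = [[6.000, 0.500], [-14.000, 5.250]] (det J = 38.500).
Solving J·Δ = −F gives Δ = (0.792, 3.494).
Then the next iterate is (x₁, x₂)₁ = (1.292, 0.494).
Re-evaluating at (1.292, 0.494): F = (-6.15523, -5.43198), so ‖F‖₂ = 8.209.

8.209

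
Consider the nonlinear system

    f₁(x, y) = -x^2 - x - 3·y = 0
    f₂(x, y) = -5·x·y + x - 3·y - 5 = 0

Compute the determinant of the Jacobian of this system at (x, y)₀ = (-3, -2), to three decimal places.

93.000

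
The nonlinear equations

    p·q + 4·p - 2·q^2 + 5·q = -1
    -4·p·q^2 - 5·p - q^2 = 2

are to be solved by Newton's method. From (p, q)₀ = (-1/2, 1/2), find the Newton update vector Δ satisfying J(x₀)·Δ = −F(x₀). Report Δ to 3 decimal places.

(0.058, -0.404)

At (-1/2, 1/2): F = (0.750, 0.750).
Jacobian J = [[q + 4, p - 4·q + 5], [-4·q^2 - 5, -8·p·q - 2·q]].
At the point, J = [[4.500, 2.500], [-6.000, 1.000]] (det J = 19.500).
Solving J·Δ = −F gives Δ = (0.058, -0.404).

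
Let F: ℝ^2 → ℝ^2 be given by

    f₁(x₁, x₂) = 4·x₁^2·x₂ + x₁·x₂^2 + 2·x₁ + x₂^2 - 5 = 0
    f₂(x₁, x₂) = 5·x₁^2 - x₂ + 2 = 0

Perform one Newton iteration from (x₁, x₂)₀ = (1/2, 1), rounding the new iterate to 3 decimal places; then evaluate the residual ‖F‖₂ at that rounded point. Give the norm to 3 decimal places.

At (1/2, 1): F = (-1.500, 2.250).
Jacobian J = [[8·x₁·x₂ + x₂^2 + 2, 4·x₁^2 + 2·x₁·x₂ + 2·x₂], [10·x₁, -1]].
At the point, J = [[7.000, 4.000], [5.000, -1.000]] (det J = -27.000).
Solving J·Δ = −F gives Δ = (-0.278, 0.861).
Then the next iterate is (x₁, x₂)₁ = (0.222, 1.861).
Re-evaluating at (0.222, 1.861): F = (0.04305, 0.38542), so ‖F‖₂ = 0.388.

0.388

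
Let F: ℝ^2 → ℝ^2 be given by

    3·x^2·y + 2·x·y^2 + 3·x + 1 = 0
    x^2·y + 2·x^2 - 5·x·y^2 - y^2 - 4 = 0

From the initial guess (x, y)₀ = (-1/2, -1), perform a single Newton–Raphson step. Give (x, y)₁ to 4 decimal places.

At (-1/2, -1): F = (-2.2500, -2.2500).
Jacobian J = [[6·x·y + 2·y^2 + 3, 3·x^2 + 4·x·y], [2·x·y + 4·x - 5·y^2, x^2 - 10·x·y - 2·y]].
At the point, J = [[8.0000, 2.7500], [-6.0000, -2.7500]] (det J = -5.5000).
Solving J·Δ = −F gives Δ = (2.2500, -5.7273).
Then the next iterate is (x, y)₁ = (1.7500, -6.7273).

(1.7500, -6.7273)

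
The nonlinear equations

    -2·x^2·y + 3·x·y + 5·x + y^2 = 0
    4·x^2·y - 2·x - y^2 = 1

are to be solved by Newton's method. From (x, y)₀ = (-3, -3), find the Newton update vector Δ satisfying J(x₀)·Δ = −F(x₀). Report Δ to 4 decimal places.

At (-3, -3): F = (75.0000, -112.0000).
Jacobian J = [[-4·x·y + 3·y + 5, -2·x^2 + 3·x + 2·y], [8·x·y - 2, 4·x^2 - 2·y]].
At the point, J = [[-40.0000, -33.0000], [70.0000, 42.0000]] (det J = 630.0000).
Solving J·Δ = −F gives Δ = (0.8667, 1.2222).

(0.8667, 1.2222)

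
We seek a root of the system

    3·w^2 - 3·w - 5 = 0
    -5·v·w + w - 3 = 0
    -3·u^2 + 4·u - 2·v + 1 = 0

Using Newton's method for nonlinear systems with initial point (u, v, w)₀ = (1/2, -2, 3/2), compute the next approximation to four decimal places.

At (1/2, -2, 3/2): F = (-2.7500, 13.5000, 6.2500).
Jacobian J = [[0, 0, 6·w - 3], [0, -5·w, -5·v + 1], [-6·u + 4, -2, 0]].
At the point, J = [[0.0000, 0.0000, 6.0000], [0.0000, -7.5000, 11.0000], [1.0000, -2.0000, 0.0000]] (det J = 45.0000).
Solving J·Δ = −F gives Δ = (-1.3056, 2.4722, 0.4583).
Then the next iterate is (u, v, w)₁ = (-0.8056, 0.4722, 1.9583).

(-0.8056, 0.4722, 1.9583)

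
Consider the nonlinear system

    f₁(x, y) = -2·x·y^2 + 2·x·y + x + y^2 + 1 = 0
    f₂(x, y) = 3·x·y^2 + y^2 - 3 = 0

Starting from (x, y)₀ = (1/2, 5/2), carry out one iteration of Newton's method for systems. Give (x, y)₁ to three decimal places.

At (1/2, 5/2): F = (4.000, 12.625).
Jacobian J = [[-2·y^2 + 2·y + 1, -4·x·y + 2·x + 2·y], [3·y^2, 6·x·y + 2·y]].
At the point, J = [[-6.500, 1.000], [18.750, 12.500]] (det J = -100.000).
Solving J·Δ = −F gives Δ = (0.374, -1.571).
Then the next iterate is (x, y)₁ = (0.874, 0.929).

(0.874, 0.929)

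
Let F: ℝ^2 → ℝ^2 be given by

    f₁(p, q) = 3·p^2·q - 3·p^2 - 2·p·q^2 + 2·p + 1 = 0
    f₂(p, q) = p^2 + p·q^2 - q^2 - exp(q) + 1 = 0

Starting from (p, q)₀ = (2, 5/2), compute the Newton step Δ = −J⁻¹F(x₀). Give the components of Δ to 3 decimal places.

(-0.245, -0.480)

At (2, 5/2): F = (-2.000, -0.93249).
Jacobian J = [[6·p·q - 6·p - 2·q^2 + 2, 3·p^2 - 4·p·q], [2·p + q^2, 2·p·q - 2·q - exp(q)]].
At the point, J = [[7.500, -8.000], [10.250, -7.18249]] (det J = 28.13130).
Solving J·Δ = −F gives Δ = (-0.245, -0.480).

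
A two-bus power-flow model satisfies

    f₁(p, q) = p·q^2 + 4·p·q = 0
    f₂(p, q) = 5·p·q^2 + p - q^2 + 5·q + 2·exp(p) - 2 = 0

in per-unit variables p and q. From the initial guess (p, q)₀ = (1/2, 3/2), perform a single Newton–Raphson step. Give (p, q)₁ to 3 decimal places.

(0.716, -0.187)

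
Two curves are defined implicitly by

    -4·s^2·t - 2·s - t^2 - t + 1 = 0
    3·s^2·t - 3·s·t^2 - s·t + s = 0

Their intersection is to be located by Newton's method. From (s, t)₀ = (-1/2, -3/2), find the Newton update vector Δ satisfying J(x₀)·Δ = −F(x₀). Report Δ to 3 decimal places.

(0.386, 0.337)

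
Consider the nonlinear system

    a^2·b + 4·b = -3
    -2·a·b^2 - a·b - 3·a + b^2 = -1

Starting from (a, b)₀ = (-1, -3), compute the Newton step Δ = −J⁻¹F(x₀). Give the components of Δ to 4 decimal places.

(5.3333, -4.0000)

At (-1, -3): F = (-12.0000, 28.0000).
Jacobian J = [[2·a·b, a^2 + 4], [-2·b^2 - b - 3, -4·a·b - a + 2·b]].
At the point, J = [[6.0000, 5.0000], [-18.0000, -17.0000]] (det J = -12.0000).
Solving J·Δ = −F gives Δ = (5.3333, -4.0000).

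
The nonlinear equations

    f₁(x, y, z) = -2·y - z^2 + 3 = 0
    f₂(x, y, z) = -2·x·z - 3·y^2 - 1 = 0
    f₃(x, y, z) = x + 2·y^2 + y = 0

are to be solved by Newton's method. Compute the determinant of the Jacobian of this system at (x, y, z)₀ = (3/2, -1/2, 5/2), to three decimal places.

-4.000

J = [[0, -2, -2·z], [-2·z, -6·y, -2·x], [1, 4·y + 1, 0]].
At the point, J = [[0.000, -2.000, -5.000], [-5.000, 3.000, -3.000], [1.000, -1.000, 0.000]].
det J = -4.000.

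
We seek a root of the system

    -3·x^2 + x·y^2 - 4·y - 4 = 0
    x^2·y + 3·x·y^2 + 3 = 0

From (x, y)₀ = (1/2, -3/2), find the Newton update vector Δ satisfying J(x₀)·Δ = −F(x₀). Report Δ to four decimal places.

At (1/2, -3/2): F = (2.3750, 6.0000).
Jacobian J = [[-6·x + y^2, 2·x·y - 4], [2·x·y + 3·y^2, x^2 + 6·x·y]].
At the point, J = [[-0.7500, -5.5000], [5.2500, -4.2500]] (det J = 32.0625).
Solving J·Δ = −F gives Δ = (-0.7144, 0.5292).

(-0.7144, 0.5292)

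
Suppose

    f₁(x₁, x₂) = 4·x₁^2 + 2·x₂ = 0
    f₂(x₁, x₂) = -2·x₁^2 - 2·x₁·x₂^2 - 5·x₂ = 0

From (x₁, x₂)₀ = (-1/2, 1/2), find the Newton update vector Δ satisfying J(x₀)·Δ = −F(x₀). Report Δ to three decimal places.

(0.192, -0.615)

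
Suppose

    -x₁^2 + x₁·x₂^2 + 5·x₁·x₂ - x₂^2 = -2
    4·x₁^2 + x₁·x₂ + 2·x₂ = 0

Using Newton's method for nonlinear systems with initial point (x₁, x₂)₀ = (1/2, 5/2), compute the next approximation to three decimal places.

(0.225, 0.314)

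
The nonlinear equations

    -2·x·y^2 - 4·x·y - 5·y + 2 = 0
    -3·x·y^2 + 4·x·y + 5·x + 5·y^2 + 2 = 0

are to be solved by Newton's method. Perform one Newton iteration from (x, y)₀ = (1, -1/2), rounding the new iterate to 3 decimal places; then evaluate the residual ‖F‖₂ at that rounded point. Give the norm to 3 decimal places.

4.825

At (1, -1/2): F = (6.000, 5.500).
Jacobian J = [[-2·y^2 - 4·y, -4·x·y - 4·x - 5], [-3·y^2 + 4·y + 5, -6·x·y + 4·x + 10·y]].
At the point, J = [[1.500, -7.000], [2.250, 2.000]] (det J = 18.750).
Solving J·Δ = −F gives Δ = (-2.693, 0.280).
Then the next iterate is (x, y)₁ = (-1.693, -0.220).
Re-evaluating at (-1.693, -0.220): F = (1.77404, -4.48734), so ‖F‖₂ = 4.825.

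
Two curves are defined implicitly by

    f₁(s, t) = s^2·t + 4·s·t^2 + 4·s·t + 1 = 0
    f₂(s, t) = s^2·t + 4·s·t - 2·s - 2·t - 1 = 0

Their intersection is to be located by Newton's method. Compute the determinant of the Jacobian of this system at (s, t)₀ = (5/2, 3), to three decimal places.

-1008.500

J = [[2·s·t + 4·t^2 + 4·t, s^2 + 8·s·t + 4·s], [2·s·t + 4·t - 2, s^2 + 4·s - 2]].
At the point, J = [[63.000, 76.250], [25.000, 14.250]].
det J = -1008.500.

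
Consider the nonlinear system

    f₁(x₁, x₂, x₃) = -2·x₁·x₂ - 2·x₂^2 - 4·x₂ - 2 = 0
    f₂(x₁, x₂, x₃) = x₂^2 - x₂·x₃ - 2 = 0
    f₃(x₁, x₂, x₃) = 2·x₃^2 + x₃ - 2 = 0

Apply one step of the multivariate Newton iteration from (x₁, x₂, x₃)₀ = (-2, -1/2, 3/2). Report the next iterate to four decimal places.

(1.5286, -1.0143, 0.9286)

At (-2, -1/2, 3/2): F = (-2.5000, -1.0000, 4.0000).
Jacobian J = [[-2·x₂, -2·x₁ - 4·x₂ - 4, 0], [0, 2·x₂ - x₃, -x₂], [0, 0, 4·x₃ + 1]].
At the point, J = [[1.0000, 2.0000, 0.0000], [0.0000, -2.5000, 0.5000], [0.0000, 0.0000, 7.0000]] (det J = -17.5000).
Solving J·Δ = −F gives Δ = (3.5286, -0.5143, -0.5714).
Then the next iterate is (x₁, x₂, x₃)₁ = (1.5286, -1.0143, 0.9286).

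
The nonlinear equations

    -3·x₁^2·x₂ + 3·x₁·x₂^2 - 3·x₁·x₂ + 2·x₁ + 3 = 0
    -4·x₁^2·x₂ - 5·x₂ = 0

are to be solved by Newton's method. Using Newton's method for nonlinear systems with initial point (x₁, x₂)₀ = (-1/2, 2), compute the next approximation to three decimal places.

At (-1/2, 2): F = (-2.500, -12.000).
Jacobian J = [[-6·x₁·x₂ + 3·x₂^2 - 3·x₂ + 2, -3·x₁^2 + 6·x₁·x₂ - 3·x₁], [-8·x₁·x₂, -4·x₁^2 - 5]].
At the point, J = [[14.000, -5.250], [8.000, -6.000]] (det J = -42.000).
Solving J·Δ = −F gives Δ = (-1.143, -3.524).
Then the next iterate is (x₁, x₂)₁ = (-1.643, -1.524).

(-1.643, -1.524)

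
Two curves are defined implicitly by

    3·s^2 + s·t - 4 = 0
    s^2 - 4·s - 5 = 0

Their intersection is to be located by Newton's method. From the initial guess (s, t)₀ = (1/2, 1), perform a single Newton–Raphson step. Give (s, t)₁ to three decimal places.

(-1.750, 24.500)

At (1/2, 1): F = (-2.750, -6.750).
Jacobian J = [[6·s + t, s], [2·s - 4, 0]].
At the point, J = [[4.000, 0.500], [-3.000, 0.000]] (det J = 1.500).
Solving J·Δ = −F gives Δ = (-2.250, 23.500).
Then the next iterate is (s, t)₁ = (-1.750, 24.500).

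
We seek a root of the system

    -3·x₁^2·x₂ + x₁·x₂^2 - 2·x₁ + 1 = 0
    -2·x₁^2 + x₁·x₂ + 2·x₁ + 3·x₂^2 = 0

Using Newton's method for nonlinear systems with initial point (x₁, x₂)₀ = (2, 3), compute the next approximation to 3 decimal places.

At (2, 3): F = (-21.000, 29.000).
Jacobian J = [[-6·x₁·x₂ + x₂^2 - 2, -3·x₁^2 + 2·x₁·x₂], [-4·x₁ + x₂ + 2, x₁ + 6·x₂]].
At the point, J = [[-29.000, 0.000], [-3.000, 20.000]] (det J = -580.000).
Solving J·Δ = −F gives Δ = (-0.724, -1.559).
Then the next iterate is (x₁, x₂)₁ = (1.276, 1.441).

(1.276, 1.441)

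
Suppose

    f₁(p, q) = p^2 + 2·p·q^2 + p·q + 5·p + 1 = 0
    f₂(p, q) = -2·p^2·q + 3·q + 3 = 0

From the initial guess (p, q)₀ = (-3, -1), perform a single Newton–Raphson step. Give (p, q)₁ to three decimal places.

At (-3, -1): F = (-8.000, 18.000).
Jacobian J = [[2·p + 2·q^2 + q + 5, 4·p·q + p], [-4·p·q, -2·p^2 + 3]].
At the point, J = [[0.000, 9.000], [-12.000, -15.000]] (det J = 108.000).
Solving J·Δ = −F gives Δ = (0.389, 0.889).
Then the next iterate is (p, q)₁ = (-2.611, -0.111).

(-2.611, -0.111)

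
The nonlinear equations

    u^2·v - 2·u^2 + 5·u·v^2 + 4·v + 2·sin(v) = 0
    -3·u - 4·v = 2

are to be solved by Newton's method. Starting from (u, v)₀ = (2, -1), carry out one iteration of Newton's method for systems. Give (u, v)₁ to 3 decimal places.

(-0.721, 0.041)

At (2, -1): F = (-7.68294, -4.000).
Jacobian J = [[2·u·v - 4·u + 5·v^2, u^2 + 10·u·v + 2·cos(v) + 4], [-3, -4]].
At the point, J = [[-7.000, -10.91940], [-3.000, -4.000]] (det J = -4.75819).
Solving J·Δ = −F gives Δ = (-2.721, 1.041).
Then the next iterate is (u, v)₁ = (-0.721, 0.041).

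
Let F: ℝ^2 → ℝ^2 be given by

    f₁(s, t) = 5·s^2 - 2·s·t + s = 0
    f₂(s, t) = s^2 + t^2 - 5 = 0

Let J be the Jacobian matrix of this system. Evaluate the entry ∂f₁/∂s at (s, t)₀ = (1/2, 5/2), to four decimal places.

1.0000

∂f₁/∂s = 10·s - 2·t + 1.
At (1/2, 5/2) this is 1.0000.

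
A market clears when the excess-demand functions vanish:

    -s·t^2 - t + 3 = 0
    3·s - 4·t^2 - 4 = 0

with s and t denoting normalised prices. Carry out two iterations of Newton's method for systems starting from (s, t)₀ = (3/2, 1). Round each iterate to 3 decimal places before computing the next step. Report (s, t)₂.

At (3/2, 1): F = (0.500, -3.500).
Jacobian J = [[-t^2, -2·s·t - 1], [3, -8·t]].
At the point, J = [[-1.000, -4.000], [3.000, -8.000]] (det J = 20.000).
Solving J·Δ = −F gives Δ = (0.900, -0.100).
Then the next iterate is (s, t)₁ = (2.400, 0.900).
Round to (2.400, 0.900) and repeat: F = (0.156, -0.040), J = [[-0.810, -5.320], [3.000, -7.200]].
Δ = (0.061, 0.020), so (s, t)₂ = (2.461, 0.920).

(2.461, 0.920)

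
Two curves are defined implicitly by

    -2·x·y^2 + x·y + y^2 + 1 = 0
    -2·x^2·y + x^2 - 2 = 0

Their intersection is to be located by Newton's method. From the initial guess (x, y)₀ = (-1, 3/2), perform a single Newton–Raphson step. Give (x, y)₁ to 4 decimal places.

At (-1, 3/2): F = (6.2500, -4.0000).
Jacobian J = [[-2·y^2 + y, -4·x·y + x + 2·y], [-4·x·y + 2·x, -2·x^2]].
At the point, J = [[-3.0000, 8.0000], [4.0000, -2.0000]] (det J = -26.0000).
Solving J·Δ = −F gives Δ = (0.7500, -0.5000).
Then the next iterate is (x, y)₁ = (-0.2500, 1.0000).

(-0.2500, 1.0000)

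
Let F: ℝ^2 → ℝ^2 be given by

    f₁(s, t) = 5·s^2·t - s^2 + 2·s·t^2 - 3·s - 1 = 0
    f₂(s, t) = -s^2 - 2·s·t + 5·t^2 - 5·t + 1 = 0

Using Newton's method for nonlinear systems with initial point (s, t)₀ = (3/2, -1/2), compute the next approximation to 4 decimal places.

At (3/2, -1/2): F = (-12.6250, 4.0000).
Jacobian J = [[10·s·t - 2·s + 2·t^2 - 3, 5·s^2 + 4·s·t], [-2·s - 2·t, -2·s + 10·t - 5]].
At the point, J = [[-13.0000, 8.2500], [-2.0000, -13.0000]] (det J = 185.5000).
Solving J·Δ = −F gives Δ = (-0.7069, 0.4164).
Then the next iterate is (s, t)₁ = (0.7931, -0.0836).

(0.7931, -0.0836)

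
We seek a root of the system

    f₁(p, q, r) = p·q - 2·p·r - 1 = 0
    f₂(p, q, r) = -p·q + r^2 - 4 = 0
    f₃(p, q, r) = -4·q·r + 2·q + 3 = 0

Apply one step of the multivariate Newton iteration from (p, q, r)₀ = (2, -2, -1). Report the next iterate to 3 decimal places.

(2.900, -0.900, -0.700)

At (2, -2, -1): F = (-1.000, 1.000, -9.000).
Jacobian J = [[q - 2·r, p, -2·p], [-q, -p, 2·r], [0, -4·r + 2, -4·q]].
At the point, J = [[0.000, 2.000, -4.000], [2.000, -2.000, -2.000], [0.000, 6.000, 8.000]] (det J = -80.000).
Solving J·Δ = −F gives Δ = (0.900, 1.100, 0.300).
Then the next iterate is (p, q, r)₁ = (2.900, -0.900, -0.700).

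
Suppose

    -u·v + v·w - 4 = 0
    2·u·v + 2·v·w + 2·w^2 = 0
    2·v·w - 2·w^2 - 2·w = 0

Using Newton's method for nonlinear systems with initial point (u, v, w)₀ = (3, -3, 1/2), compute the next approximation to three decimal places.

(9.783, 6.000, 0.950)

At (3, -3, 1/2): F = (3.500, -20.500, -4.500).
Jacobian J = [[-v, -u + w, v], [2·v, 2·u + 2·w, 2·v + 4·w], [0, 2·w, 2·v - 4·w - 2]].
At the point, J = [[3.000, -2.500, -3.000], [-6.000, 7.000, -4.000], [0.000, 1.000, -10.000]] (det J = -30.000).
Solving J·Δ = −F gives Δ = (6.783, 9.000, 0.450).
Then the next iterate is (u, v, w)₁ = (9.783, 6.000, 0.950).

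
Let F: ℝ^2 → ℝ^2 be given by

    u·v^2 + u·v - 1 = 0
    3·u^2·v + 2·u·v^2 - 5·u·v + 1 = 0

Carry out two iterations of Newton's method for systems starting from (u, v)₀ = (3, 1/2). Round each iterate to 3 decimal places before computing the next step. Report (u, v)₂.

(1.059, 0.519)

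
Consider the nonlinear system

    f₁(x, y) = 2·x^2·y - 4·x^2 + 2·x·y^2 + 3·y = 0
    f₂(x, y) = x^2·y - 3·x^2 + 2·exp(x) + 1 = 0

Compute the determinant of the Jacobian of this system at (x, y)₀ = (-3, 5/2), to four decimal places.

J = [[4·x·y - 8·x + 2·y^2, 2·x^2 + 4·x·y + 3], [2·x·y - 6·x + 2·exp(x), x^2]].
At the point, J = [[6.5000, -9.0000], [3.099574, 9.0000]].
det J = 86.3962.

86.3962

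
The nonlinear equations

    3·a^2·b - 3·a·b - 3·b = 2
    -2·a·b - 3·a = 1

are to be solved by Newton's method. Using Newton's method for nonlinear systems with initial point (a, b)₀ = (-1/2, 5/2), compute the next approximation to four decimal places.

At (-1/2, 5/2): F = (-3.8750, 3.0000).
Jacobian J = [[6·a·b - 3·b, 3·a^2 - 3·a - 3], [-2·b - 3, -2·a]].
At the point, J = [[-15.0000, -0.7500], [-8.0000, 1.0000]] (det J = -21.0000).
Solving J·Δ = −F gives Δ = (-0.0774, -3.6190).
Then the next iterate is (a, b)₁ = (-0.5774, -1.1190).

(-0.5774, -1.1190)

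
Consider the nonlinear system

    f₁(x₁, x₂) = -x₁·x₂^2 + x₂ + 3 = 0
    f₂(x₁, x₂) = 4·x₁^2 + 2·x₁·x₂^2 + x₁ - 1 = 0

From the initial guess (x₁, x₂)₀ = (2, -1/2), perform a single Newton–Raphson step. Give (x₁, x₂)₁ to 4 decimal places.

At (2, -1/2): F = (2.0000, 18.0000).
Jacobian J = [[-x₂^2, -2·x₁·x₂ + 1], [8·x₁ + 2·x₂^2 + 1, 4·x₁·x₂]].
At the point, J = [[-0.2500, 3.0000], [17.5000, -4.0000]] (det J = -51.5000).
Solving J·Δ = −F gives Δ = (-1.2039, -0.7670).
Then the next iterate is (x₁, x₂)₁ = (0.7961, -1.2670).

(0.7961, -1.2670)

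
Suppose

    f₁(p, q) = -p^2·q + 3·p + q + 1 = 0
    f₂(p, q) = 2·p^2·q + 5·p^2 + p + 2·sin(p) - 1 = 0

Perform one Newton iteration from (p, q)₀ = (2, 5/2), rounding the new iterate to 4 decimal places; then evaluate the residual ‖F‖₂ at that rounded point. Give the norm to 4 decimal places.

8.0431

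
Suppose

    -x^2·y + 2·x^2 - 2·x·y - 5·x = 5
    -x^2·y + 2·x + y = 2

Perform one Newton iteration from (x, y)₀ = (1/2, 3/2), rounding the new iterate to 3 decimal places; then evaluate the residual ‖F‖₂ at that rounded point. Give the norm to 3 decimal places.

3.689

At (1/2, 3/2): F = (-8.875, 0.125).
Jacobian J = [[-2·x·y + 4·x - 2·y - 5, -x^2 - 2·x], [-2·x·y + 2, -x^2 + 1]].
At the point, J = [[-7.500, -1.250], [0.500, 0.750]] (det J = -5.000).
Solving J·Δ = −F gives Δ = (-1.300, 0.700).
Then the next iterate is (x, y)₁ = (-0.800, 2.200).
Re-evaluating at (-0.800, 2.200): F = (2.392, -2.808), so ‖F‖₂ = 3.689.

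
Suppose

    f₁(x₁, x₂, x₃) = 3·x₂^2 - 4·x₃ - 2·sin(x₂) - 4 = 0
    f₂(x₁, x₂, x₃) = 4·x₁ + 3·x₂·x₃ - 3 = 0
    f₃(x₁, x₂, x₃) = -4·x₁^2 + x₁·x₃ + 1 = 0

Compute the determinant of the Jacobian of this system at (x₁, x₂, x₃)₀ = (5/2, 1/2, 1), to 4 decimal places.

J = [[0, 6·x₂ - 2·cos(x₂), -4], [4, 3·x₃, 3·x₂], [-8·x₁ + x₃, 0, x₁]].
At the point, J = [[0.0000, 1.244835, -4.0000], [4.0000, 3.0000, 1.5000], [-19.0000, 0.0000, 2.5000]].
det J = -275.9261.

-275.9261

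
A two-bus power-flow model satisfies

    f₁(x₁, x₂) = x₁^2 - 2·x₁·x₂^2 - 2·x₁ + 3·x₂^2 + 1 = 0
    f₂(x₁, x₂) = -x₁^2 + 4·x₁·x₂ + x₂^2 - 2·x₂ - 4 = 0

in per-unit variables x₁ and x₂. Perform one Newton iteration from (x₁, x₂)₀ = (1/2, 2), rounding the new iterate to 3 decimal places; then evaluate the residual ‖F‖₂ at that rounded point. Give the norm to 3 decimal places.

At (1/2, 2): F = (8.250, -0.250).
Jacobian J = [[2·x₁ - 2·x₂^2 - 2, -4·x₁·x₂ + 6·x₂], [-2·x₁ + 4·x₂, 4·x₁ + 2·x₂ - 2]].
At the point, J = [[-9.000, 8.000], [7.000, 4.000]] (det J = -92.000).
Solving J·Δ = −F gives Δ = (0.380, -0.603).
Then the next iterate is (x₁, x₂)₁ = (0.880, 1.397).
Re-evaluating at (0.880, 1.397): F = (2.43440, -0.69935), so ‖F‖₂ = 2.533.

2.533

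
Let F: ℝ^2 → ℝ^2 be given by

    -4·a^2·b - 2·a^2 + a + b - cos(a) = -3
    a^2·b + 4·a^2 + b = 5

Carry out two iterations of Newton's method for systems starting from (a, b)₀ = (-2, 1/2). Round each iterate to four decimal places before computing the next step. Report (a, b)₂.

(-1.1827, -0.1629)

At (-2, 1/2): F = (-14.083853, 13.5000).
Jacobian J = [[-8·a·b - 4·a + sin(a) + 1, -4·a^2 + 1], [2·a·b + 8·a, a^2 + 1]].
At the point, J = [[16.090703, -15.0000], [-18.0000, 5.0000]] (det J = -189.546487).
Solving J·Δ = −F gives Δ = (0.6968, -0.1914).
Then the next iterate is (a, b)₁ = (-1.3032, 0.3086).
Round to (-1.3032, 0.3086) and repeat: F = (-3.752093, 2.626026), J = [[8.465731, -5.793321], [-11.229935, 2.698330]].
Δ = (0.1205, -0.4715), so (a, b)₂ = (-1.1827, -0.1629).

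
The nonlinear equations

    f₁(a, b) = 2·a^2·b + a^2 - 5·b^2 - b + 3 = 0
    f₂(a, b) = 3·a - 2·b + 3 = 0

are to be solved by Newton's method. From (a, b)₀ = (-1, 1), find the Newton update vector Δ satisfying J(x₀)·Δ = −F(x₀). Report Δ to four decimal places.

(0.4615, -0.3077)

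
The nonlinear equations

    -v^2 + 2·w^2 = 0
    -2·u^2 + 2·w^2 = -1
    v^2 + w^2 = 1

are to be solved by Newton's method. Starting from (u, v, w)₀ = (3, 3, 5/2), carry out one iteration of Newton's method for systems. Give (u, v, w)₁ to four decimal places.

(1.6389, 1.6111, 1.3167)

At (3, 3, 5/2): F = (3.5000, -4.5000, 14.2500).
Jacobian J = [[0, -2·v, 4·w], [-4·u, 0, 4·w], [0, 2·v, 2·w]].
At the point, J = [[0.0000, -6.0000, 10.0000], [-12.0000, 0.0000, 10.0000], [0.0000, 6.0000, 5.0000]] (det J = -1080.0000).
Solving J·Δ = −F gives Δ = (-1.3611, -1.3889, -1.1833).
Then the next iterate is (u, v, w)₁ = (1.6389, 1.6111, 1.3167).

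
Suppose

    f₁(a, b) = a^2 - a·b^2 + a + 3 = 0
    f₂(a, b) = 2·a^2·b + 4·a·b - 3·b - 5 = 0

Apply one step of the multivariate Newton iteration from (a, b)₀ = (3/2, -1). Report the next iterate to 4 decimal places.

(0.0357, -1.2857)

At (3/2, -1): F = (5.2500, -12.5000).
Jacobian J = [[2·a - b^2 + 1, -2·a·b], [4·a·b + 4·b, 2·a^2 + 4·a - 3]].
At the point, J = [[3.0000, 3.0000], [-10.0000, 7.5000]] (det J = 52.5000).
Solving J·Δ = −F gives Δ = (-1.4643, -0.2857).
Then the next iterate is (a, b)₁ = (0.0357, -1.2857).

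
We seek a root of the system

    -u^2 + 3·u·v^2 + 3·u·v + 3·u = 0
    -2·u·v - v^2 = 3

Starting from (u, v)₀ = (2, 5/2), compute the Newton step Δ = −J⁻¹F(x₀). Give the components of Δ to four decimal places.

(4.2857, -4.5198)

At (2, 5/2): F = (54.5000, -19.2500).
Jacobian J = [[-2·u + 3·v^2 + 3·v + 3, 6·u·v + 3·u], [-2·v, -2·u - 2·v]].
At the point, J = [[25.2500, 36.0000], [-5.0000, -9.0000]] (det J = -47.2500).
Solving J·Δ = −F gives Δ = (4.2857, -4.5198).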